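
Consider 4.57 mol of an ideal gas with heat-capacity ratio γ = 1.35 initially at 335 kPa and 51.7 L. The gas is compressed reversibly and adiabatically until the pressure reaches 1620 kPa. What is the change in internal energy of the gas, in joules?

T₁ = P₁V₁/(nR) = 335×51.7/(4.57×8.314) = 456 K.
Adiabatic: T₂/T₁ = (P₂/P₁)^((γ−1)/γ) ⇒ T₂ = 456×(4.84)^0.259 = 686 K; V₂ = 16.1 L.
For an ideal gas ΔU = nCvΔT with Cv = R/(γ−1) = 23.8 J/(mol·K).
ΔU = 4.57×23.8×(686−456) = 25000 J.

25000 J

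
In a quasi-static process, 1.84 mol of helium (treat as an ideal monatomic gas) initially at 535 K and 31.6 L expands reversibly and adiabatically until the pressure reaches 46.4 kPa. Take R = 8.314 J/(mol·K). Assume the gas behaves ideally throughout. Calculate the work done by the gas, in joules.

P₁ = nRT₁/V₁ = 1.84×8.314×535/31.6 = 259 kPa.
Adiabatic: T₂/T₁ = (P₂/P₁)^((γ−1)/γ) ⇒ T₂ = 535×(0.179)^0.400 = 269 K; V₂ = 88.7 L.
ΔU = nCvΔT = 1.84×12.5×(269−535) = -6110 J.
Q = 0 for an adiabatic process, so W = −ΔU = 6110 J.

6110 J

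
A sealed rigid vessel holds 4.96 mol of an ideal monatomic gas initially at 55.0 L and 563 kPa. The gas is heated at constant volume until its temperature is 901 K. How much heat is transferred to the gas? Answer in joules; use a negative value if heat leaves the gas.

T₁ = P₁V₁/(nR) = 563×55.0/(4.96×8.314) = 751 K.
Isochoric: V stays 55.0 L; P/T = const ⇒ T₂ = 901 K, P₂ = 676 kPa.
W = 0 (no volume change).
ΔU = nCvΔT = 4.96×12.5×(901−751) = 9280 J.
Q = ΔU = 9280 J.

9280 J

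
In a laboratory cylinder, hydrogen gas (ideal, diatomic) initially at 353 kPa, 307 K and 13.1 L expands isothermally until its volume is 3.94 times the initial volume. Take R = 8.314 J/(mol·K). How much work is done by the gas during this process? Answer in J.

n = P₁V₁/(RT₁) = 353×13.1/(8.314×307) = 1.81 mol.
Isothermal: T stays 307 K; PV = const ⇒ V₂ = 51.6 L, P₂ = 89.6 kPa.
W = nRT ln(V₂/V₁) = 1.81×8.314×307×ln(3.94) = 6340 J.

6340 J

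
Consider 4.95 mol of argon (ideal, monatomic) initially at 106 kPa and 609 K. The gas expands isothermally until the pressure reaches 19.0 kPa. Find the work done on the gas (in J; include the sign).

-43100 J

V₁ = nRT₁/P₁ = 4.95×8.314×609/106 = 236 L.
Isothermal: T stays 609 K; PV = const ⇒ V₂ = 1320 L, P₂ = 19.0 kPa.
W = nRT ln(V₂/V₁) = 4.95×8.314×609×ln(5.58) = 43100 J.
Work done on the gas = −W_by = -43100 J.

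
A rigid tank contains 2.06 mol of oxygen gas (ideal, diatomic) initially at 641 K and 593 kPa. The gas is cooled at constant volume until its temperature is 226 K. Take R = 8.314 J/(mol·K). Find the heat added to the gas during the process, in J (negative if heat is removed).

-17800 J

V₁ = nRT₁/P₁ = 2.06×8.314×641/593 = 18.5 L.
Isochoric: V stays 18.5 L; P/T = const ⇒ T₂ = 226 K, P₂ = 209 kPa.
W = 0 (no volume change).
ΔU = nCvΔT = 2.06×20.8×(226−641) = -17800 J.
Q = ΔU = -17800 J.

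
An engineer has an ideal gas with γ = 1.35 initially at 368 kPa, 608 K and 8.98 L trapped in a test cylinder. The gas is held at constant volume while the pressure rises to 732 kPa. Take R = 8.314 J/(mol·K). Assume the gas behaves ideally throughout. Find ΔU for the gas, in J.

9340 J

n = P₁V₁/(RT₁) = 368×8.98/(8.314×608) = 0.654 mol.
Isochoric: V stays 8.98 L; P/T = const ⇒ T₂ = 1210 K, P₂ = 732 kPa.
For an ideal gas ΔU = nCvΔT with Cv = R/(γ−1) = 23.8 J/(mol·K).
ΔU = 0.654×23.8×(1210−608) = 9340 J.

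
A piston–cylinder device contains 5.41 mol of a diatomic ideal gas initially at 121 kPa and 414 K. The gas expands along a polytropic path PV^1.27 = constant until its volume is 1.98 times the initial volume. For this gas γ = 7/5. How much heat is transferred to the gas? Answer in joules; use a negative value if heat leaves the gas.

3780 J

V₁ = nRT₁/P₁ = 5.41×8.314×414/121 = 154 L.
Polytropic n=1.27: T₂ = T₁(V₁/V₂)^(n−1) = 414×(0.505)^0.27 = 344 K; P₂ = P₁(V₁/V₂)^n = 50.8 kPa.
W = (P₁V₁−P₂V₂)/(n−1) = (121×154−50.8×305)/0.27 = 11600 J.
ΔU = nCvΔT = 5.41×20.8×(344−414) = -7840 J.
Q = ΔU + W = 3780 J.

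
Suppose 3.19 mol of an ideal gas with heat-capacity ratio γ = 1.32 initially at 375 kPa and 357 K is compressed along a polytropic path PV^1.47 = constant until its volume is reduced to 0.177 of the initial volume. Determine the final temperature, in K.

806 K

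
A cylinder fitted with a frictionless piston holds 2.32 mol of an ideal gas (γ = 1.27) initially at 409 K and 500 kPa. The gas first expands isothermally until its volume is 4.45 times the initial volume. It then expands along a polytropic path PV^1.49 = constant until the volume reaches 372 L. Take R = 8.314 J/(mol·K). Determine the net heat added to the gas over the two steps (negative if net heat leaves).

4450 J

V₁ = nRT₁/P₁ = 2.32×8.314×409/500 = 15.8 L.
Step 1 — Isothermal: T stays 409 K; PV = const ⇒ V₂ = 70.2 L, P₂ = 112 kPa.
ΔU = 0 (ideal gas, T constant).
W = nRT ln(V₂/V₁) = 2.32×8.314×409×ln(4.45) = 11800 J.
Q = ΔU + W = 11800 J.
State after step 1: P = 112 kPa, V = 70.2 L, T = 409 K.
Step 2 — Polytropic n=1.49: T₂ = T₁(V₁/V₂)^(n−1) = 409×(0.189)^0.49 = 181 K; P₂ = P₁(V₁/V₂)^n = 9.37 kPa.
W = (P₁V₁−P₂V₂)/(n−1) = (112×70.2−9.37×372)/0.49 = 8990 J.
ΔU = nCvΔT = 2.32×30.8×(181−409) = -16300 J.
Q = ΔU + W = -7320 J.
Net over both steps: W = 20800 J, Q = 4450 J, ΔU = -16300 J.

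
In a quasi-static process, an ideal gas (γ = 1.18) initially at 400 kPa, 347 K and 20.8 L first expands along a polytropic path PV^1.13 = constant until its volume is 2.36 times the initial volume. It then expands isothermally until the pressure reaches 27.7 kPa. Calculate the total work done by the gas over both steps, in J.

n = P₁V₁/(RT₁) = 400×20.8/(8.314×347) = 2.88 mol.
Step 1 — Polytropic n=1.13: T₂ = T₁(V₁/V₂)^(n−1) = 347×(0.424)^0.13 = 310 K; P₂ = P₁(V₁/V₂)^n = 152 kPa.
W = (P₁V₁−P₂V₂)/(n−1) = (400×20.8−152×49.1)/0.13 = 6760 J.
ΔU = nCvΔT = 2.88×46.2×(310−347) = -4880 J.
Q = ΔU + W = 1880 J.
State after step 1: P = 152 kPa, V = 49.1 L, T = 310 K.
Step 2 — Isothermal: T stays 310 K; PV = const ⇒ V₂ = 269 L, P₂ = 27.7 kPa.
ΔU = 0 (ideal gas, T constant).
W = nRT ln(V₂/V₁) = 2.88×8.314×310×ln(5.47) = 12600 J.
Q = ΔU + W = 12600 J.
Net over both steps: W = 19400 J, Q = 14500 J, ΔU = -4880 J.

19400 J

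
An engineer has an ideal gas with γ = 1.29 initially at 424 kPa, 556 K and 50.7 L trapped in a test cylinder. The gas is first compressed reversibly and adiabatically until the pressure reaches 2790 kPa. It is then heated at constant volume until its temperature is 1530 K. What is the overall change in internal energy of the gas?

n = P₁V₁/(RT₁) = 424×50.7/(8.314×556) = 4.65 mol.
Step 1 — Adiabatic: T₂/T₁ = (P₂/P₁)^((γ−1)/γ) ⇒ T₂ = 556×(6.58)^0.225 = 849 K; V₂ = 11.8 L.
ΔU = nCvΔT = 4.65×28.7×(849−556) = 39100 J.
Q = 0 for an adiabatic process, so W = −ΔU = -39100 J.
State after step 1: P = 2790 kPa, V = 11.8 L, T = 849 K.
Step 2 — Isochoric: V stays 11.8 L; P/T = const ⇒ T₂ = 1530 K, P₂ = 5030 kPa.
W = 0 (no volume change).
ΔU = nCvΔT = 4.65×28.7×(1530−849) = 90800 J.
Q = ΔU = 90800 J.
Net over both steps: W = -39100 J, Q = 90800 J, ΔU = 130000 J.

130000 J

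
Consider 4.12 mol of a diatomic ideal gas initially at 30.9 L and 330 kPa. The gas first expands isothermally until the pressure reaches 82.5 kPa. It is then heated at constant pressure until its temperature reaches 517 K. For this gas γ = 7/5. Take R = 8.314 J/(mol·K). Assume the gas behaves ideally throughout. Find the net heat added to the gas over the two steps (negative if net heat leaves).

40400 J

T₁ = P₁V₁/(nR) = 330×30.9/(4.12×8.314) = 298 K.
Step 1 — Isothermal: T stays 298 K; PV = const ⇒ V₂ = 124 L, P₂ = 82.5 kPa.
ΔU = 0 (ideal gas, T constant).
W = nRT ln(V₂/V₁) = 4.12×8.314×298×ln(4.00) = 14100 J.
Q = ΔU + W = 14100 J.
State after step 1: P = 82.5 kPa, V = 124 L, T = 298 K.
Step 2 — Isobaric: P stays 82.5 kPa; V/T = const ⇒ T₂ = 517 K, V₂ = 215 L.
W = PΔV = 82.5×(215−124) kPa·L = 7510 J.
ΔU = nCvΔT = 4.12×20.8×(517−298) = 18800 J.
Q = ΔU + W = nCpΔT = 26300 J.
Net over both steps: W = 21600 J, Q = 40400 J, ΔU = 18800 J.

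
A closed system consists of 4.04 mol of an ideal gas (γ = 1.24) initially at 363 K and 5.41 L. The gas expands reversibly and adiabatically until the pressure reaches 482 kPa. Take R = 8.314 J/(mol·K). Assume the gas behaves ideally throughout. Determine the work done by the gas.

P₁ = nRT₁/V₁ = 4.04×8.314×363/5.41 = 2250 kPa.
Adiabatic: T₂/T₁ = (P₂/P₁)^((γ−1)/γ) ⇒ T₂ = 363×(0.214)^0.194 = 269 K; V₂ = 18.8 L.
ΔU = nCvΔT = 4.04×34.6×(269−363) = -13100 J.
Q = 0 for an adiabatic process, so W = −ΔU = 13100 J.

13100 J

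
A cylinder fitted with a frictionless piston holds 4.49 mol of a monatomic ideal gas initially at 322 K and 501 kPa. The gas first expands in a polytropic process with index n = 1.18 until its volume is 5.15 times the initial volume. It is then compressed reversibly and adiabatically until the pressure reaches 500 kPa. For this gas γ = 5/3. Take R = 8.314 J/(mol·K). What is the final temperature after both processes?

519 K

V₁ = nRT₁/P₁ = 4.49×8.314×322/501 = 24.0 L.
Step 1 — Polytropic n=1.18: T₂ = T₁(V₁/V₂)^(n−1) = 322×(0.194)^0.18 = 240 K; P₂ = P₁(V₁/V₂)^n = 72.4 kPa.
W = (P₁V₁−P₂V₂)/(n−1) = (501×24.0−72.4×124)/0.18 = 17100 J.
ΔU = nCvΔT = 4.49×12.5×(240−322) = -4610 J.
Q = ΔU + W = 12500 J.
State after step 1: P = 72.4 kPa, V = 124 L, T = 240 K.
Step 2 — Adiabatic: T₂/T₁ = (P₂/P₁)^((γ−1)/γ) ⇒ T₂ = 240×(6.90)^0.400 = 519 K; V₂ = 38.8 L.
ΔU = nCvΔT = 4.49×12.5×(519−240) = 15700 J.
Q = 0 for an adiabatic process, so W = −ΔU = -15700 J.
Net over both steps: W = 1410 J, Q = 12500 J, ΔU = 11000 J.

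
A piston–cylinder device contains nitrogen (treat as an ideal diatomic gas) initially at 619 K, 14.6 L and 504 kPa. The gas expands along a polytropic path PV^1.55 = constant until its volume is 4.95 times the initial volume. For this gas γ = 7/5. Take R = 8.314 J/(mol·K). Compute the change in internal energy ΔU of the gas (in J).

n = P₁V₁/(RT₁) = 504×14.6/(8.314×619) = 1.43 mol.
Polytropic n=1.55: T₂ = T₁(V₁/V₂)^(n−1) = 619×(0.202)^0.55 = 257 K; P₂ = P₁(V₁/V₂)^n = 42.2 kPa.
For an ideal gas ΔU = nCvΔT with Cv = (5/2)R = 20.8 J/(mol·K).
ΔU = 1.43×20.8×(257−619) = -10800 J.

-10800 J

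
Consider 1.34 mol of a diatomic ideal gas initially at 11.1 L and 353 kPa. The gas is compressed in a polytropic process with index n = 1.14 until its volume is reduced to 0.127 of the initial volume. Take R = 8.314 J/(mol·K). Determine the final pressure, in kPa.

T₁ = P₁V₁/(nR) = 353×11.1/(1.34×8.314) = 352 K.
Polytropic n=1.14: T₂ = T₁(V₁/V₂)^(n−1) = 352×(7.87)^0.14 = 470 K; P₂ = P₁(V₁/V₂)^n = 3710 kPa.

3710 kPa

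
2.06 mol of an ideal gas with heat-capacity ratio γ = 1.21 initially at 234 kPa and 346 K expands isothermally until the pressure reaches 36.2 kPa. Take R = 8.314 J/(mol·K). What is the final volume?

164 L

V₁ = nRT₁/P₁ = 2.06×8.314×346/234 = 25.3 L.
Isothermal: T stays 346 K; PV = const ⇒ V₂ = 164 L, P₂ = 36.2 kPa.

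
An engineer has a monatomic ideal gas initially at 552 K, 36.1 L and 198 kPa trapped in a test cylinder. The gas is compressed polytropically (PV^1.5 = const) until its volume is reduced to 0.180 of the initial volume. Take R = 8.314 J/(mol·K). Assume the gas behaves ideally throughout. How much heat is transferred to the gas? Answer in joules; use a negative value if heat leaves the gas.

n = P₁V₁/(RT₁) = 198×36.1/(8.314×552) = 1.56 mol.
Polytropic n=1.5: T₂ = T₁(V₁/V₂)^(n−1) = 552×(5.56)^0.50 = 1300 K; P₂ = P₁(V₁/V₂)^n = 2590 kPa.
W = (P₁V₁−P₂V₂)/(n−1) = (198×36.1−2590×6.50)/0.50 = -19400 J.
ΔU = nCvΔT = 1.56×12.5×(1300−552) = 14500 J.
Q = ΔU + W = -4850 J.

-4850 J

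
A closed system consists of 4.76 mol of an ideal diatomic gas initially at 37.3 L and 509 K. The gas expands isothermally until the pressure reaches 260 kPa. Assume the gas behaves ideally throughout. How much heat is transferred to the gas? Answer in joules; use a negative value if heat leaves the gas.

P₁ = nRT₁/V₁ = 4.76×8.314×509/37.3 = 540 kPa.
Isothermal: T stays 509 K; PV = const ⇒ V₂ = 77.5 L, P₂ = 260 kPa.
ΔU = 0 (ideal gas, T constant).
W = nRT ln(V₂/V₁) = 4.76×8.314×509×ln(2.08) = 14700 J.
Q = ΔU + W = 14700 J.

14700 J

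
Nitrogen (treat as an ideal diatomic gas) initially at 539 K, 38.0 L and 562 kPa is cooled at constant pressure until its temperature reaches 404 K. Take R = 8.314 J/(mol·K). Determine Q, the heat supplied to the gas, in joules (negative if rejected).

n = P₁V₁/(RT₁) = 562×38.0/(8.314×539) = 4.77 mol.
Isobaric: P stays 562 kPa; V/T = const ⇒ T₂ = 404 K, V₂ = 28.5 L.
W = PΔV = 562×(28.5−38.0) kPa·L = -5350 J.
ΔU = nCvΔT = 4.77×20.8×(404−539) = -13400 J.
Q = ΔU + W = nCpΔT = -18700 J.

-18700 J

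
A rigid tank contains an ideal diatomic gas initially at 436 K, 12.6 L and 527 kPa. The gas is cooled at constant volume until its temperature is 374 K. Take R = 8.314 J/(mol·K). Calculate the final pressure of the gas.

Isochoric: V stays 12.6 L; P/T = const ⇒ T₂ = 374 K, P₂ = 452 kPa.

452 kPa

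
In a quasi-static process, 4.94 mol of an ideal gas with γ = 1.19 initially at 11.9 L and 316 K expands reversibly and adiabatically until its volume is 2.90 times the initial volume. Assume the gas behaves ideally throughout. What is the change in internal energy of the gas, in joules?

-12500 J

P₁ = nRT₁/V₁ = 4.94×8.314×316/11.9 = 1090 kPa.
Adiabatic: TV^(γ−1) = const ⇒ T₂ = 316×(0.345)^0.190 = 258 K; PV^γ = const ⇒ P₂ = 307 kPa.
For an ideal gas ΔU = nCvΔT with Cv = R/(γ−1) = 43.8 J/(mol·K).
ΔU = 4.94×43.8×(258−316) = -12500 J.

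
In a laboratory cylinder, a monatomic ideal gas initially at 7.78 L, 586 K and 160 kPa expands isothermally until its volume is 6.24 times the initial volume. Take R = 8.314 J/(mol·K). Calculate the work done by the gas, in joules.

2280 J

n = P₁V₁/(RT₁) = 160×7.78/(8.314×586) = 0.256 mol.
Isothermal: T stays 586 K; PV = const ⇒ V₂ = 48.5 L, P₂ = 25.6 kPa.
W = nRT ln(V₂/V₁) = 0.256×8.314×586×ln(6.24) = 2280 J.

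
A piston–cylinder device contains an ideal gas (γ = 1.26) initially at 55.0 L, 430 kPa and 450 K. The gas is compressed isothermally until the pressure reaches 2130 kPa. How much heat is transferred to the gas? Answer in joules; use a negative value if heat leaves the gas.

-37800 J

n = P₁V₁/(RT₁) = 430×55.0/(8.314×450) = 6.32 mol.
Isothermal: T stays 450 K; PV = const ⇒ V₂ = 11.1 L, P₂ = 2130 kPa.
ΔU = 0 (ideal gas, T constant).
W = nRT ln(V₂/V₁) = 6.32×8.314×450×ln(0.202) = -37800 J.
Q = ΔU + W = -37800 J.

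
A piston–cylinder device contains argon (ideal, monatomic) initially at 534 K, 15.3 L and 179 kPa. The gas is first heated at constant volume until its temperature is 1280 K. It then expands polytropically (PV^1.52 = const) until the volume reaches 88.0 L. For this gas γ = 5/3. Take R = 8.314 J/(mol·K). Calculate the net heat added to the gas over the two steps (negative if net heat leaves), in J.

n = P₁V₁/(RT₁) = 179×15.3/(8.314×534) = 0.617 mol.
Step 1 — Isochoric: V stays 15.3 L; P/T = const ⇒ T₂ = 1280 K, P₂ = 429 kPa.
W = 0 (no volume change).
ΔU = nCvΔT = 0.617×12.5×(1280−534) = 5740 J.
Q = ΔU = 5740 J.
State after step 1: P = 429 kPa, V = 15.3 L, T = 1280 K.
Step 2 — Polytropic n=1.52: T₂ = T₁(V₁/V₂)^(n−1) = 1280×(0.174)^0.52 = 515 K; P₂ = P₁(V₁/V₂)^n = 30.0 kPa.
W = (P₁V₁−P₂V₂)/(n−1) = (429×15.3−30.0×88.0)/0.52 = 7540 J.
ΔU = nCvΔT = 0.617×12.5×(515−1280) = -5880 J.
Q = ΔU + W = 1660 J.
Net over both steps: W = 7540 J, Q = 7400 J, ΔU = -143 J.

7400 J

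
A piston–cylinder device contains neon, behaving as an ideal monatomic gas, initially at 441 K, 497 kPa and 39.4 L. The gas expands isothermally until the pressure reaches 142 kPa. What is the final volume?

Isothermal: T stays 441 K; PV = const ⇒ V₂ = 138 L, P₂ = 142 kPa.

138 L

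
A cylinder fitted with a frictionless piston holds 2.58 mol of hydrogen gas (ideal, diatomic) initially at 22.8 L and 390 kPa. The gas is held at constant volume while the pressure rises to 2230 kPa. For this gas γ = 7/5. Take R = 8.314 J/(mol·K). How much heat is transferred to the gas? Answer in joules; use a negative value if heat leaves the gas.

T₁ = P₁V₁/(nR) = 390×22.8/(2.58×8.314) = 415 K.
Isochoric: V stays 22.8 L; P/T = const ⇒ T₂ = 2370 K, P₂ = 2230 kPa.
W = 0 (no volume change).
ΔU = nCvΔT = 2.58×20.8×(2370−415) = 105000 J.
Q = ΔU = 105000 J.

105000 J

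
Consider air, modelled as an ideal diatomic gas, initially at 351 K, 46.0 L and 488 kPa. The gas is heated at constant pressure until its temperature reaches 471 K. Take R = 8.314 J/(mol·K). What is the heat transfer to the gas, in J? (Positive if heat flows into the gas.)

26900 J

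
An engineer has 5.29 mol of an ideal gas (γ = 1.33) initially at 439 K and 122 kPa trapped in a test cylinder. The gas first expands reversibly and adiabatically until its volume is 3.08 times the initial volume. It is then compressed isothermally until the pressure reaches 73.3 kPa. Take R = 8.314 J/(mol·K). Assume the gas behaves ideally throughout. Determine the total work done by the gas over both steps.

5000 J

V₁ = nRT₁/P₁ = 5.29×8.314×439/122 = 158 L.
Step 1 — Adiabatic: TV^(γ−1) = const ⇒ T₂ = 439×(0.325)^0.330 = 303 K; PV^γ = const ⇒ P₂ = 27.3 kPa.
ΔU = nCvΔT = 5.29×25.2×(303−439) = -18100 J.
Q = 0 for an adiabatic process, so W = −ΔU = 18100 J.
State after step 1: P = 27.3 kPa, V = 487 L, T = 303 K.
Step 2 — Isothermal: T stays 303 K; PV = const ⇒ V₂ = 182 L, P₂ = 73.3 kPa.
ΔU = 0 (ideal gas, T constant).
W = nRT ln(V₂/V₁) = 5.29×8.314×303×ln(0.373) = -13100 J.
Q = ΔU + W = -13100 J.
Net over both steps: W = 5000 J, Q = -13100 J, ΔU = -18100 J.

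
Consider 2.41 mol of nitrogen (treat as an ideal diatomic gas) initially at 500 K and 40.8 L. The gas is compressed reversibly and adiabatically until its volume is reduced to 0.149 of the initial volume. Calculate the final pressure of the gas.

P₁ = nRT₁/V₁ = 2.41×8.314×500/40.8 = 246 kPa.
Adiabatic: TV^(γ−1) = const ⇒ T₂ = 500×(6.71)^0.400 = 1070 K; PV^γ = const ⇒ P₂ = 3530 kPa.

3530 kPa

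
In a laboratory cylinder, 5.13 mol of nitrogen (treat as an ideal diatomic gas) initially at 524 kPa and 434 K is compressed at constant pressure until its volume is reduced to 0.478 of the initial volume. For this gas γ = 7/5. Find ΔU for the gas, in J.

-24200 J

V₁ = nRT₁/P₁ = 5.13×8.314×434/524 = 35.3 L.
Isobaric: P stays 524 kPa; V/T = const ⇒ T₂ = 207 K, V₂ = 16.9 L.
For an ideal gas ΔU = nCvΔT with Cv = (5/2)R = 20.8 J/(mol·K).
ΔU = 5.13×20.8×(207−434) = -24200 J.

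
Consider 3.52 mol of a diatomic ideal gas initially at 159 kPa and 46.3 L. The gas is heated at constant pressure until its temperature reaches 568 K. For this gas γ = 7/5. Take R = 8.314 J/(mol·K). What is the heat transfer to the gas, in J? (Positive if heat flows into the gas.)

T₁ = P₁V₁/(nR) = 159×46.3/(3.52×8.314) = 252 K.
Isobaric: P stays 159 kPa; V/T = const ⇒ T₂ = 568 K, V₂ = 105 L.
W = PΔV = 159×(105−46.3) kPa·L = 9260 J.
ΔU = nCvΔT = 3.52×20.8×(568−252) = 23200 J.
Q = ΔU + W = nCpΔT = 32400 J.

32400 J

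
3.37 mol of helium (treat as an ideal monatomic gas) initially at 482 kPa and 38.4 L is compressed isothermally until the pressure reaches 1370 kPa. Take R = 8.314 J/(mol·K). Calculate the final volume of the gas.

T₁ = P₁V₁/(nR) = 482×38.4/(3.37×8.314) = 661 K.
Isothermal: T stays 661 K; PV = const ⇒ V₂ = 13.5 L, P₂ = 1370 kPa.

13.5 L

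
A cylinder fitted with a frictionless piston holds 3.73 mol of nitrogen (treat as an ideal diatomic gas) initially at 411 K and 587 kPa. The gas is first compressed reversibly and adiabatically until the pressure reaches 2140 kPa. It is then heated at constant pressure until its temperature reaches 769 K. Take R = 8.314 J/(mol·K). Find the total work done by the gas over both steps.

V₁ = nRT₁/P₁ = 3.73×8.314×411/587 = 21.7 L.
Step 1 — Adiabatic: T₂/T₁ = (P₂/P₁)^((γ−1)/γ) ⇒ T₂ = 411×(3.65)^0.286 = 595 K; V₂ = 8.62 L.
ΔU = nCvΔT = 3.73×20.8×(595−411) = 14200 J.
Q = 0 for an adiabatic process, so W = −ΔU = -14200 J.
State after step 1: P = 2140 kPa, V = 8.62 L, T = 595 K.
Step 2 — Isobaric: P stays 2140 kPa; V/T = const ⇒ T₂ = 769 K, V₂ = 11.1 L.
W = PΔV = 2140×(11.1−8.62) kPa·L = 5400 J.
ΔU = nCvΔT = 3.73×20.8×(769−595) = 13500 J.
Q = ΔU + W = nCpΔT = 18900 J.
Net over both steps: W = -8840 J, Q = 18900 J, ΔU = 27800 J.

-8840 J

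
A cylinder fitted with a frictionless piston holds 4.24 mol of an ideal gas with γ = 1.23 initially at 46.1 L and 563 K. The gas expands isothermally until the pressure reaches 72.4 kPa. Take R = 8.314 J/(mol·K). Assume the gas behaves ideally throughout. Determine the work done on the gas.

P₁ = nRT₁/V₁ = 4.24×8.314×563/46.1 = 431 kPa.
Isothermal: T stays 563 K; PV = const ⇒ V₂ = 274 L, P₂ = 72.4 kPa.
W = nRT ln(V₂/V₁) = 4.24×8.314×563×ln(5.95) = 35400 J.
Work done on the gas = −W_by = -35400 J.

-35400 J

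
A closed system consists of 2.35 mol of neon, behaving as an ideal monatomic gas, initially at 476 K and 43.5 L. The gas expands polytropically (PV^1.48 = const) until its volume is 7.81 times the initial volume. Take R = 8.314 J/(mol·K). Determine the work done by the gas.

P₁ = nRT₁/V₁ = 2.35×8.314×476/43.5 = 214 kPa.
Polytropic n=1.48: T₂ = T₁(V₁/V₂)^(n−1) = 476×(0.128)^0.48 = 177 K; P₂ = P₁(V₁/V₂)^n = 10.2 kPa.
W = (P₁V₁−P₂V₂)/(n−1) = (214×43.5−10.2×340)/0.48 = 12200 J.

12200 J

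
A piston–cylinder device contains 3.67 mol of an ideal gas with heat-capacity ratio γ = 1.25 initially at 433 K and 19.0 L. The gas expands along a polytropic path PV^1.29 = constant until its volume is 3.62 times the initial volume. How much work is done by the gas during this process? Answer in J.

P₁ = nRT₁/V₁ = 3.67×8.314×433/19.0 = 695 kPa.
Polytropic n=1.29: T₂ = T₁(V₁/V₂)^(n−1) = 433×(0.276)^0.29 = 298 K; P₂ = P₁(V₁/V₂)^n = 132 kPa.
W = (P₁V₁−P₂V₂)/(n−1) = (695×19.0−132×68.8)/0.29 = 14200 J.

14200 J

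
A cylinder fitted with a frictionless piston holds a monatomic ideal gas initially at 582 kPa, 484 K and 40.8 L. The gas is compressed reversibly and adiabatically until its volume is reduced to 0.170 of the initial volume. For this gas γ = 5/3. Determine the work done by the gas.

-80400 J

n = P₁V₁/(RT₁) = 582×40.8/(8.314×484) = 5.90 mol.
Adiabatic: TV^(γ−1) = const ⇒ T₂ = 484×(5.88)^0.667 = 1580 K; PV^γ = const ⇒ P₂ = 11200 kPa.
ΔU = nCvΔT = 5.90×12.5×(1580−484) = 80400 J.
Q = 0 for an adiabatic process, so W = −ΔU = -80400 J.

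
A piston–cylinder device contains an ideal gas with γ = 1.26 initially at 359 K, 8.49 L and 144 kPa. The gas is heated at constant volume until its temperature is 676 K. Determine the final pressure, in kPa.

Isochoric: V stays 8.49 L; P/T = const ⇒ T₂ = 676 K, P₂ = 271 kPa.

271 kPa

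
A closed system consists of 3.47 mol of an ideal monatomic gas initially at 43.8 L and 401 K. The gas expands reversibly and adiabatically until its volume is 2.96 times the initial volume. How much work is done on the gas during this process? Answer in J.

P₁ = nRT₁/V₁ = 3.47×8.314×401/43.8 = 264 kPa.
Adiabatic: TV^(γ−1) = const ⇒ T₂ = 401×(0.338)^0.667 = 195 K; PV^γ = const ⇒ P₂ = 43.3 kPa.
ΔU = nCvΔT = 3.47×12.5×(195−401) = -8940 J.
Q = 0 for an adiabatic process, so W = −ΔU = 8940 J.
Work done on the gas = −W_by = -8940 J.

-8940 J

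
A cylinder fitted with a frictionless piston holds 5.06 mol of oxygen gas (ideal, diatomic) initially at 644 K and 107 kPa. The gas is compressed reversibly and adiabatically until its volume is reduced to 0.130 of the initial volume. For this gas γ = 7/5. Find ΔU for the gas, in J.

85500 J

V₁ = nRT₁/P₁ = 5.06×8.314×644/107 = 253 L.
Adiabatic: TV^(γ−1) = const ⇒ T₂ = 644×(7.69)^0.400 = 1460 K; PV^γ = const ⇒ P₂ = 1860 kPa.
For an ideal gas ΔU = nCvΔT with Cv = (5/2)R = 20.8 J/(mol·K).
ΔU = 5.06×20.8×(1460−644) = 85500 J.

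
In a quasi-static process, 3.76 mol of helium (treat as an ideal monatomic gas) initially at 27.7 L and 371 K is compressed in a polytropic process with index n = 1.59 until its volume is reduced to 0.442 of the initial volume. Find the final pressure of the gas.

1530 kPa

P₁ = nRT₁/V₁ = 3.76×8.314×371/27.7 = 419 kPa.
Polytropic n=1.59: T₂ = T₁(V₁/V₂)^(n−1) = 371×(2.26)^0.59 = 601 K; P₂ = P₁(V₁/V₂)^n = 1530 kPa.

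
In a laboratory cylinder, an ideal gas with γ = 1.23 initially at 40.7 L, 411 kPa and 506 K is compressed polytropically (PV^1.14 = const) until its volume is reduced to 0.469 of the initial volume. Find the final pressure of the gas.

974 kPa

Polytropic n=1.14: T₂ = T₁(V₁/V₂)^(n−1) = 506×(2.13)^0.14 = 563 K; P₂ = P₁(V₁/V₂)^n = 974 kPa.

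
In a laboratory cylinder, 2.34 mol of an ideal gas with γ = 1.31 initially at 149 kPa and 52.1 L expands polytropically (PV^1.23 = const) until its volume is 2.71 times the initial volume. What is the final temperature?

T₁ = P₁V₁/(nR) = 149×52.1/(2.34×8.314) = 399 K.
Polytropic n=1.23: T₂ = T₁(V₁/V₂)^(n−1) = 399×(0.369)^0.23 = 317 K; P₂ = P₁(V₁/V₂)^n = 43.7 kPa.

317 K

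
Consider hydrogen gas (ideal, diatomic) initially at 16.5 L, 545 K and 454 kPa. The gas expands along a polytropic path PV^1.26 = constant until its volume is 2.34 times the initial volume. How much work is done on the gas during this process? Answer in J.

-5710 J

n = P₁V₁/(RT₁) = 454×16.5/(8.314×545) = 1.65 mol.
Polytropic n=1.26: T₂ = T₁(V₁/V₂)^(n−1) = 545×(0.427)^0.26 = 437 K; P₂ = P₁(V₁/V₂)^n = 156 kPa.
W = (P₁V₁−P₂V₂)/(n−1) = (454×16.5−156×38.6)/0.26 = 5710 J.
Work done on the gas = −W_by = -5710 J.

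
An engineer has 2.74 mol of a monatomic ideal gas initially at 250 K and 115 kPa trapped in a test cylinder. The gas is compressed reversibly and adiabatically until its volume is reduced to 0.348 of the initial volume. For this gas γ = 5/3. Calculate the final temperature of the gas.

V₁ = nRT₁/P₁ = 2.74×8.314×250/115 = 49.5 L.
Adiabatic: TV^(γ−1) = const ⇒ T₂ = 250×(2.87)^0.667 = 505 K; PV^γ = const ⇒ P₂ = 668 kPa.

505 K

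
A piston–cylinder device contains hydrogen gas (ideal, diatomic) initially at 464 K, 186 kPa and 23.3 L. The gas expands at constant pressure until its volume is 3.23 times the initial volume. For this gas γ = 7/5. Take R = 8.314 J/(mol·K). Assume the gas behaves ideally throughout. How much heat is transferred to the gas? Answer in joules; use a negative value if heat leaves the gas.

n = P₁V₁/(RT₁) = 186×23.3/(8.314×464) = 1.12 mol.
Isobaric: P stays 186 kPa; V/T = const ⇒ T₂ = 1500 K, V₂ = 75.3 L.
W = PΔV = 186×(75.3−23.3) kPa·L = 9660 J.
ΔU = nCvΔT = 1.12×20.8×(1500−464) = 24200 J.
Q = ΔU + W = nCpΔT = 33800 J.

33800 J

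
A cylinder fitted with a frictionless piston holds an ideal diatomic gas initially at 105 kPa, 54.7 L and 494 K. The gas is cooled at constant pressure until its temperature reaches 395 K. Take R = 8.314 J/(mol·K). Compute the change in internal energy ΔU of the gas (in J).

-2880 J

n = P₁V₁/(RT₁) = 105×54.7/(8.314×494) = 1.40 mol.
Isobaric: P stays 105 kPa; V/T = const ⇒ T₂ = 395 K, V₂ = 43.7 L.
For an ideal gas ΔU = nCvΔT with Cv = (5/2)R = 20.8 J/(mol·K).
ΔU = 1.40×20.8×(395−494) = -2880 J.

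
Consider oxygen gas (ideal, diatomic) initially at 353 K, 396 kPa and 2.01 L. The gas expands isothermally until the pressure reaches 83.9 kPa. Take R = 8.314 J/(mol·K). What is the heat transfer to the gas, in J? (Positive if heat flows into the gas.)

1240 J

n = P₁V₁/(RT₁) = 396×2.01/(8.314×353) = 0.271 mol.
Isothermal: T stays 353 K; PV = const ⇒ V₂ = 9.49 L, P₂ = 83.9 kPa.
ΔU = 0 (ideal gas, T constant).
W = nRT ln(V₂/V₁) = 0.271×8.314×353×ln(4.72) = 1240 J.
Q = ΔU + W = 1240 J.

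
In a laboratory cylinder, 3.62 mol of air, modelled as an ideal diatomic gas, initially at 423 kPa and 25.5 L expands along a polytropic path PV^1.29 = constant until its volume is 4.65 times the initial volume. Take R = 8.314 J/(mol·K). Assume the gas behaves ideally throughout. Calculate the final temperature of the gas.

230 K

T₁ = P₁V₁/(nR) = 423×25.5/(3.62×8.314) = 358 K.
Polytropic n=1.29: T₂ = T₁(V₁/V₂)^(n−1) = 358×(0.215)^0.29 = 230 K; P₂ = P₁(V₁/V₂)^n = 58.3 kPa.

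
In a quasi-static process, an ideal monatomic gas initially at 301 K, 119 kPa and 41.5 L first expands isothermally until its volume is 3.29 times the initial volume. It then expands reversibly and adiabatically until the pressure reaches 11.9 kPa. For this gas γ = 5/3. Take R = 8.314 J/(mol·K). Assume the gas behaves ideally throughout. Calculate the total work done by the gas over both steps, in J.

n = P₁V₁/(RT₁) = 119×41.5/(8.314×301) = 1.97 mol.
Step 1 — Isothermal: T stays 301 K; PV = const ⇒ V₂ = 137 L, P₂ = 36.2 kPa.
ΔU = 0 (ideal gas, T constant).
W = nRT ln(V₂/V₁) = 1.97×8.314×301×ln(3.29) = 5880 J.
Q = ΔU + W = 5880 J.
State after step 1: P = 36.2 kPa, V = 137 L, T = 301 K.
Step 2 — Adiabatic: T₂/T₁ = (P₂/P₁)^((γ−1)/γ) ⇒ T₂ = 301×(0.329)^0.400 = 193 K; V₂ = 266 L.
ΔU = nCvΔT = 1.97×12.5×(193−301) = -2660 J.
Q = 0 for an adiabatic process, so W = −ΔU = 2660 J.
Net over both steps: W = 8540 J, Q = 5880 J, ΔU = -2660 J.

8540 J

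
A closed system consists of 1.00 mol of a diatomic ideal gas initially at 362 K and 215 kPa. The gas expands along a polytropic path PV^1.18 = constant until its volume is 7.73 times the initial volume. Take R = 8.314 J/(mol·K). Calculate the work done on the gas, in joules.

V₁ = nRT₁/P₁ = 1.00×8.314×362/215 = 14.0 L.
Polytropic n=1.18: T₂ = T₁(V₁/V₂)^(n−1) = 362×(0.129)^0.18 = 251 K; P₂ = P₁(V₁/V₂)^n = 19.2 kPa.
W = (P₁V₁−P₂V₂)/(n−1) = (215×14.0−19.2×108)/0.18 = 5150 J.
Work done on the gas = −W_by = -5150 J.

-5150 J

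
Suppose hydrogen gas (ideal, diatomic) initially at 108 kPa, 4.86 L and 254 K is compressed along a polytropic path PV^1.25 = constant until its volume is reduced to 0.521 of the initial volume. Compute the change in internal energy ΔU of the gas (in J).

232 J

n = P₁V₁/(RT₁) = 108×4.86/(8.314×254) = 0.249 mol.
Polytropic n=1.25: T₂ = T₁(V₁/V₂)^(n−1) = 254×(1.92)^0.25 = 299 K; P₂ = P₁(V₁/V₂)^n = 244 kPa.
For an ideal gas ΔU = nCvΔT with Cv = (5/2)R = 20.8 J/(mol·K).
ΔU = 0.249×20.8×(299−254) = 232 J.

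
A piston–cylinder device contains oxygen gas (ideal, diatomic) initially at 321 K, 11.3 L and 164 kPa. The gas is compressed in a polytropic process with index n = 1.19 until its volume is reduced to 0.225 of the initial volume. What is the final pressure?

968 kPa

Polytropic n=1.19: T₂ = T₁(V₁/V₂)^(n−1) = 321×(4.44)^0.19 = 426 K; P₂ = P₁(V₁/V₂)^n = 968 kPa.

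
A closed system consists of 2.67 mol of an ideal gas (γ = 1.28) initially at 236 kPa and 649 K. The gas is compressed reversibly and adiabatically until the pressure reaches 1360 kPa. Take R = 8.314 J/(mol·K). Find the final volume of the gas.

15.5 L

V₁ = nRT₁/P₁ = 2.67×8.314×649/236 = 61.0 L.
Adiabatic: T₂/T₁ = (P₂/P₁)^((γ−1)/γ) ⇒ T₂ = 649×(5.76)^0.219 = 952 K; V₂ = 15.5 L.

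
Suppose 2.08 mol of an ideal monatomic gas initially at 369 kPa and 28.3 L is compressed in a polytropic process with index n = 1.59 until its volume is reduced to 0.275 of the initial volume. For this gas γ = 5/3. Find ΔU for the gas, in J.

T₁ = P₁V₁/(nR) = 369×28.3/(2.08×8.314) = 604 K.
Polytropic n=1.59: T₂ = T₁(V₁/V₂)^(n−1) = 604×(3.64)^0.59 = 1290 K; P₂ = P₁(V₁/V₂)^n = 2870 kPa.
For an ideal gas ΔU = nCvΔT with Cv = (3/2)R = 12.5 J/(mol·K).
ΔU = 2.08×12.5×(1290−604) = 17900 J.

17900 J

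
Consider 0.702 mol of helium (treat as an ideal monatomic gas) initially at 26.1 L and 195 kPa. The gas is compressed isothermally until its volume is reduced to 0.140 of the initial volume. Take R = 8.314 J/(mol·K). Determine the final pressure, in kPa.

1390 kPa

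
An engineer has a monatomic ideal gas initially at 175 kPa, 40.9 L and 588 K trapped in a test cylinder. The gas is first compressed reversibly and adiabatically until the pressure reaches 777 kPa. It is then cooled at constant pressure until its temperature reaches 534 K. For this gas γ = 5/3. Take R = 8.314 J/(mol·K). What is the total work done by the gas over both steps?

n = P₁V₁/(RT₁) = 175×40.9/(8.314×588) = 1.46 mol.
Step 1 — Adiabatic: T₂/T₁ = (P₂/P₁)^((γ−1)/γ) ⇒ T₂ = 588×(4.44)^0.400 = 1070 K; V₂ = 16.7 L.
ΔU = nCvΔT = 1.46×12.5×(1070−588) = 8750 J.
Q = 0 for an adiabatic process, so W = −ΔU = -8750 J.
State after step 1: P = 777 kPa, V = 16.7 L, T = 1070 K.
Step 2 — Isobaric: P stays 777 kPa; V/T = const ⇒ T₂ = 534 K, V₂ = 8.37 L.
W = PΔV = 777×(8.37−16.7) kPa·L = -6490 J.
ΔU = nCvΔT = 1.46×12.5×(534−1070) = -9740 J.
Q = ΔU + W = nCpΔT = -16200 J.
Net over both steps: W = -15200 J, Q = -16200 J, ΔU = -986 J.

-15200 J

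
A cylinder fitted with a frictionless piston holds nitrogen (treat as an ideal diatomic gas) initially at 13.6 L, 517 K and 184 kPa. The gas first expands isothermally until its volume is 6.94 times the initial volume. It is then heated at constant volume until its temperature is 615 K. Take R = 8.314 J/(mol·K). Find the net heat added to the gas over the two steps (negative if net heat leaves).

n = P₁V₁/(RT₁) = 184×13.6/(8.314×517) = 0.582 mol.
Step 1 — Isothermal: T stays 517 K; PV = const ⇒ V₂ = 94.4 L, P₂ = 26.5 kPa.
ΔU = 0 (ideal gas, T constant).
W = nRT ln(V₂/V₁) = 0.582×8.314×517×ln(6.94) = 4850 J.
Q = ΔU + W = 4850 J.
State after step 1: P = 26.5 kPa, V = 94.4 L, T = 517 K.
Step 2 — Isochoric: V stays 94.4 L; P/T = const ⇒ T₂ = 615 K, P₂ = 31.5 kPa.
W = 0 (no volume change).
ΔU = nCvΔT = 0.582×20.8×(615−517) = 1190 J.
Q = ΔU = 1190 J.
Net over both steps: W = 4850 J, Q = 6030 J, ΔU = 1190 J.

6030 J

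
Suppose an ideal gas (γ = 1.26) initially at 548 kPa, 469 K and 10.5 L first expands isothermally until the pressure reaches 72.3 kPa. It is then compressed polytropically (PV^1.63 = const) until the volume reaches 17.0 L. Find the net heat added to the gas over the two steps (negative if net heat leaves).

n = P₁V₁/(RT₁) = 548×10.5/(8.314×469) = 1.48 mol.
Step 1 — Isothermal: T stays 469 K; PV = const ⇒ V₂ = 79.6 L, P₂ = 72.3 kPa.
ΔU = 0 (ideal gas, T constant).
W = nRT ln(V₂/V₁) = 1.48×8.314×469×ln(7.58) = 11700 J.
Q = ΔU + W = 11700 J.
State after step 1: P = 72.3 kPa, V = 79.6 L, T = 469 K.
Step 2 — Polytropic n=1.63: T₂ = T₁(V₁/V₂)^(n−1) = 469×(4.68)^0.63 = 1240 K; P₂ = P₁(V₁/V₂)^n = 895 kPa.
W = (P₁V₁−P₂V₂)/(n−1) = (72.3×79.6−895×17.0)/0.63 = -15000 J.
ΔU = nCvΔT = 1.48×32.0×(1240−469) = 36400 J.
Q = ΔU + W = 21400 J.
Net over both steps: W = -3370 J, Q = 33000 J, ΔU = 36400 J.

33000 J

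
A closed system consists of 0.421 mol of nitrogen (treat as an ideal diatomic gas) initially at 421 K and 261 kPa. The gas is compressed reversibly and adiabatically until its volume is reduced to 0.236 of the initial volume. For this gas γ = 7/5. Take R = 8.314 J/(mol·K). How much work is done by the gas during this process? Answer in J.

-2880 J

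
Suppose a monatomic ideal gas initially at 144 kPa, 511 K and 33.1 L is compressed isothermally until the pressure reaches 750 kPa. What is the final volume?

6.36 L

Isothermal: T stays 511 K; PV = const ⇒ V₂ = 6.36 L, P₂ = 750 kPa.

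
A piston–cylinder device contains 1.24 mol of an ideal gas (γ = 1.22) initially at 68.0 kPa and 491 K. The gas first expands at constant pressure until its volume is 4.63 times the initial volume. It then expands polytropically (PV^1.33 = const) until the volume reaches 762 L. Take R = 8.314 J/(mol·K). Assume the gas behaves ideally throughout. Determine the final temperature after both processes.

V₁ = nRT₁/P₁ = 1.24×8.314×491/68.0 = 74.4 L.
Step 1 — Isobaric: P stays 68.0 kPa; V/T = const ⇒ T₂ = 2270 K, V₂ = 345 L.
W = PΔV = 68.0×(345−74.4) kPa·L = 18400 J.
ΔU = nCvΔT = 1.24×37.8×(2270−491) = 83500 J.
Q = ΔU + W = nCpΔT = 102000 J.
State after step 1: P = 68.0 kPa, V = 345 L, T = 2270 K.
Step 2 — Polytropic n=1.33: T₂ = T₁(V₁/V₂)^(n−1) = 2270×(0.452)^0.33 = 1750 K; P₂ = P₁(V₁/V₂)^n = 23.7 kPa.
W = (P₁V₁−P₂V₂)/(n−1) = (68.0×345−23.7×762)/0.33 = 16400 J.
ΔU = nCvΔT = 1.24×37.8×(1750−2270) = -24500 J.
Q = ΔU + W = -8180 J.
Net over both steps: W = 34700 J, Q = 93700 J, ΔU = 59000 J.

1750 K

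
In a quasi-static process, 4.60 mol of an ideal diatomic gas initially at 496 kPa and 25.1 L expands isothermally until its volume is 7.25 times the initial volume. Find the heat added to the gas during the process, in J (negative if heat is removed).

24700 J

T₁ = P₁V₁/(nR) = 496×25.1/(4.60×8.314) = 326 K.
Isothermal: T stays 326 K; PV = const ⇒ V₂ = 182 L, P₂ = 68.4 kPa.
ΔU = 0 (ideal gas, T constant).
W = nRT ln(V₂/V₁) = 4.60×8.314×326×ln(7.25) = 24700 J.
Q = ΔU + W = 24700 J.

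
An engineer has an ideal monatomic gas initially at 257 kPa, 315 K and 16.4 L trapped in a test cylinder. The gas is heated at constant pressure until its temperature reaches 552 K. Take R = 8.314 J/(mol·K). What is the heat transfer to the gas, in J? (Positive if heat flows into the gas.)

n = P₁V₁/(RT₁) = 257×16.4/(8.314×315) = 1.61 mol.
Isobaric: P stays 257 kPa; V/T = const ⇒ T₂ = 552 K, V₂ = 28.7 L.
W = PΔV = 257×(28.7−16.4) kPa·L = 3170 J.
ΔU = nCvΔT = 1.61×12.5×(552−315) = 4760 J.
Q = ΔU + W = nCpΔT = 7930 J.

7930 J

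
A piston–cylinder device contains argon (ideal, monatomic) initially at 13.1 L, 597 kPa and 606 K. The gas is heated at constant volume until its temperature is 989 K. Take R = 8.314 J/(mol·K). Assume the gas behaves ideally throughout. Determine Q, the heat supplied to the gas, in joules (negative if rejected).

n = P₁V₁/(RT₁) = 597×13.1/(8.314×606) = 1.55 mol.
Isochoric: V stays 13.1 L; P/T = const ⇒ T₂ = 989 K, P₂ = 974 kPa.
W = 0 (no volume change).
ΔU = nCvΔT = 1.55×12.5×(989−606) = 7410 J.
Q = ΔU = 7410 J.

7410 J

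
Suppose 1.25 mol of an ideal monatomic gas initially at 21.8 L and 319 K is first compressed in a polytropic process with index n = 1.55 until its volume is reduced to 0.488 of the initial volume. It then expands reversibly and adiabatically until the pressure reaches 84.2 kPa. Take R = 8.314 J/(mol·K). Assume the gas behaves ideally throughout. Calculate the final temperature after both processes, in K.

P₁ = nRT₁/V₁ = 1.25×8.314×319/21.8 = 152 kPa.
Step 1 — Polytropic n=1.55: T₂ = T₁(V₁/V₂)^(n−1) = 319×(2.05)^0.55 = 473 K; P₂ = P₁(V₁/V₂)^n = 462 kPa.
W = (P₁V₁−P₂V₂)/(n−1) = (152×21.8−462×10.6)/0.55 = -2920 J.
ΔU = nCvΔT = 1.25×12.5×(473−319) = 2410 J.
Q = ΔU + W = -510 J.
State after step 1: P = 462 kPa, V = 10.6 L, T = 473 K.
Step 2 — Adiabatic: T₂/T₁ = (P₂/P₁)^((γ−1)/γ) ⇒ T₂ = 473×(0.182)^0.400 = 239 K; V₂ = 29.6 L.
ΔU = nCvΔT = 1.25×12.5×(239−473) = -3650 J.
Q = 0 for an adiabatic process, so W = −ΔU = 3650 J.
Net over both steps: W = 729 J, Q = -510 J, ΔU = -1240 J.

239 K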